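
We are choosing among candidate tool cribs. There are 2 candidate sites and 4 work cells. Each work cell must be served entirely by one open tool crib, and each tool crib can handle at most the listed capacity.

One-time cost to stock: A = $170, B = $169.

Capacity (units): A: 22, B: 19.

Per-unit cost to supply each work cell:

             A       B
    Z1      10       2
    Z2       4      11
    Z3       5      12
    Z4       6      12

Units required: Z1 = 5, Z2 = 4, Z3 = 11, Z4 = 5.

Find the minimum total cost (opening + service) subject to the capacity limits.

Open {A, B}: Z1→B 2·5=10, Z2→A 4·4=16, Z3→A 5·11=55, Z4→A 6·5=30.
Loads: A carries 20/22, B carries 5/19. Service 111; fixed 339; total 450.
Next best feasible plan costs 478.

Minimum total cost: 450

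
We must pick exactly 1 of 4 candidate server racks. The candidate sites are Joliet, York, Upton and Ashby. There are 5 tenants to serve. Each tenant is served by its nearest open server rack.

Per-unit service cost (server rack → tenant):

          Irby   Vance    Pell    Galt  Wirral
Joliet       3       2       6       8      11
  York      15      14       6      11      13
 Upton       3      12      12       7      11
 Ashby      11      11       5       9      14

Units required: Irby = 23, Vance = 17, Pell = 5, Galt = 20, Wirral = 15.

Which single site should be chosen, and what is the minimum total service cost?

With exactly 1 open, each tenant uses its cheapest among the chosen.
{Joliet}: Irby→Joliet 3·23=69, Vance→Joliet 2·17=34, Pell→Joliet 6·5=30, Galt→Joliet 8·20=160, Wirral→Joliet 11·15=165. Service cost 458.
{Upton}: service cost 638
{Ashby}: service cost 855
Among all 4 size-1 choices, {Joliet} is lowest.

Choose Joliet only; total service cost 458.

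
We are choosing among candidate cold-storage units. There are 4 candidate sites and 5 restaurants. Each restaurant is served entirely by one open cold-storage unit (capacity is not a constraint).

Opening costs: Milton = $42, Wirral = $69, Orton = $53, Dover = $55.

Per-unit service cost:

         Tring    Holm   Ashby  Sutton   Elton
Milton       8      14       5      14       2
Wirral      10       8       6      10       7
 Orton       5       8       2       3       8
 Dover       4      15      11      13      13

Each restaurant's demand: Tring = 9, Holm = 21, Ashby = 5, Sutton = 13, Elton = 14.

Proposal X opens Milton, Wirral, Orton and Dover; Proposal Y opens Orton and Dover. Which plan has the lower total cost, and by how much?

Proposal X: {Milton, Wirral, Orton, Dover}: Tring→Dover 4·9=36, Holm→Wirral 8·21=168, Ashby→Orton 2·5=10, Sutton→Orton 3·13=39, Elton→Milton 2·14=28. Service 281; fixed 219; total 500.
Proposal Y: {Orton, Dover}: Tring→Dover 4·9=36, Holm→Orton 8·21=168, Ashby→Orton 2·5=10, Sutton→Orton 3·13=39, Elton→Orton 8·14=112. Service 365; fixed 108; total 473.
Difference: |500 − 473| = 27.

Proposal Y is cheaper by 27.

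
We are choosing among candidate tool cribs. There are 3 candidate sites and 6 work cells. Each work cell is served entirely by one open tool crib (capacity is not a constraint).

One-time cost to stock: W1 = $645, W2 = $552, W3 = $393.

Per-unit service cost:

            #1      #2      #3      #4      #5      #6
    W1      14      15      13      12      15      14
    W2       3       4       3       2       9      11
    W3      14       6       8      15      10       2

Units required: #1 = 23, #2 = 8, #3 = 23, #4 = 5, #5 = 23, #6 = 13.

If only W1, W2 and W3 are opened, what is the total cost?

Each work cell is assigned to its cheapest site among the open ones.
{W1, W2, W3}: #1→W2 3·23=69, #2→W2 4·8=32, #3→W2 3·23=69, #4→W2 2·5=10, #5→W2 9·23=207, #6→W3 2·13=26. Service 413; fixed 1590; total 2003.

Total cost: 2003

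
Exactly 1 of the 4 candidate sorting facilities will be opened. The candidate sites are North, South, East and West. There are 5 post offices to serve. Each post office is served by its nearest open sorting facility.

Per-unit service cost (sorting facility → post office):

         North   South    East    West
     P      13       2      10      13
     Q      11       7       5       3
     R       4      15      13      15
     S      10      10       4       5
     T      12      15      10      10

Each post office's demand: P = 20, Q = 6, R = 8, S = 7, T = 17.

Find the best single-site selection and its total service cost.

Choose South only; total service cost 527.

With exactly 1 open, each post office uses its cheapest among the chosen.
{South}: P→South 2·20=40, Q→South 7·6=42, R→South 15·8=120, S→South 10·7=70, T→South 15·17=255. Service cost 527.
{East}: service cost 532
{West}: service cost 603
Among all 4 size-1 choices, {South} is lowest.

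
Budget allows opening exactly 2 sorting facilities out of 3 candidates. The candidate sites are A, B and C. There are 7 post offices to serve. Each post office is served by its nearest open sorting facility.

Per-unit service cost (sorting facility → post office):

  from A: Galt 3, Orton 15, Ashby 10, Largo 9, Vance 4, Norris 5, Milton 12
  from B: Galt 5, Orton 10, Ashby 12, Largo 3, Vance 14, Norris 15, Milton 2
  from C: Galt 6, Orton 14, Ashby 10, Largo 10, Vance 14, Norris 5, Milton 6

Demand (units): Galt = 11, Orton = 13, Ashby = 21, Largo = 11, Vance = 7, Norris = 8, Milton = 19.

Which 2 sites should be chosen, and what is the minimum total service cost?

Choose A and B; total service cost 512.

With exactly 2 open, each post office uses its cheapest among the chosen.
{A, B}: Galt→A 3·11=33, Orton→B 10·13=130, Ashby→A 10·21=210, Largo→B 3·11=33, Vance→A 4·7=28, Norris→A 5·8=40, Milton→B 2·19=38. Service cost 512.
{B, C}: service cost 604
{A, C}: service cost 706
Among all 3 size-2 choices, {A, B} is lowest.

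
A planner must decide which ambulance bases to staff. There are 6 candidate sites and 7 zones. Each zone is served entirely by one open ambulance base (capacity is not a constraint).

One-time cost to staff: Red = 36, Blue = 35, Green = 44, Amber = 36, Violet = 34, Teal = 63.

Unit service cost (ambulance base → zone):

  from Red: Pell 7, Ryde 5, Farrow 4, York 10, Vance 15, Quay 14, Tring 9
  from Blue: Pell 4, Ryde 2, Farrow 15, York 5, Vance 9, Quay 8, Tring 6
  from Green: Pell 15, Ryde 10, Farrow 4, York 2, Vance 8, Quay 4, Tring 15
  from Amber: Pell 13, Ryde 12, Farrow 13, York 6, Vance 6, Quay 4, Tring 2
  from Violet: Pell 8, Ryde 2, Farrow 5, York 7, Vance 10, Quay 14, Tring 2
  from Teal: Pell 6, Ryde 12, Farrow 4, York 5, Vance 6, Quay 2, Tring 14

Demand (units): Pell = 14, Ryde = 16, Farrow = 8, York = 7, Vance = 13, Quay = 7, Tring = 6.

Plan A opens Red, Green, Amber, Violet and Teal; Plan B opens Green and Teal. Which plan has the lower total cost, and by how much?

Plan A: {Red, Green, Amber, Violet, Teal}: Pell→Teal 6·14=84, Ryde→Violet 2·16=32, Farrow→Red 4·8=32, York→Green 2·7=14, Vance→Amber 6·13=78, Quay→Teal 2·7=14, Tring→Amber 2·6=12. Service 266; fixed 213; total 479.
Plan B: {Green, Teal}: Pell→Teal 6·14=84, Ryde→Green 10·16=160, Farrow→Green 4·8=32, York→Green 2·7=14, Vance→Teal 6·13=78, Quay→Teal 2·7=14, Tring→Teal 14·6=84. Service 466; fixed 107; total 573.
Difference: |479 − 573| = 94.

Plan A is cheaper by 94.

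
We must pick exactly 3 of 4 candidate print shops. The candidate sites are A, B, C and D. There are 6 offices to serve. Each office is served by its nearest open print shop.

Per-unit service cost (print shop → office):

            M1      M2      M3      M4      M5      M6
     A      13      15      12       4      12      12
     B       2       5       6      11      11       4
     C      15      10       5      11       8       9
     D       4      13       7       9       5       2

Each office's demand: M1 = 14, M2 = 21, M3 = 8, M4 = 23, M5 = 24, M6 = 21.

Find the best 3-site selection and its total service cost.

With exactly 3 open, each office uses its cheapest among the chosen.
{A, B, D}: M1→B 2·14=28, M2→B 5·21=105, M3→B 6·8=48, M4→A 4·23=92, M5→D 5·24=120, M6→D 2·21=42. Service cost 435.
{A, B, C}: service cost 541
{B, C, D}: service cost 542
Among all 4 size-3 choices, {A, B, D} is lowest.

Choose A, B and D; total service cost 435.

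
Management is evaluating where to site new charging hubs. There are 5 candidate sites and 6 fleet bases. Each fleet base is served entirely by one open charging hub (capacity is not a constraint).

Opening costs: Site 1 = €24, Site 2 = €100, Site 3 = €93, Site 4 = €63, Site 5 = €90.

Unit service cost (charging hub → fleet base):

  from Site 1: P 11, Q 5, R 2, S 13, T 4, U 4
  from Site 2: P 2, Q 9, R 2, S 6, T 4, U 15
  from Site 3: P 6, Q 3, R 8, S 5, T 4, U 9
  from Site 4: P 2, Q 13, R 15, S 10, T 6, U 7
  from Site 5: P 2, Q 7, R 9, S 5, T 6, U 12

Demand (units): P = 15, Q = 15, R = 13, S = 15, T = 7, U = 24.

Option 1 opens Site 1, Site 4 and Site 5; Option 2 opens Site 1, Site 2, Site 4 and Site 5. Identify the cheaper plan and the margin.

Option 1: {Site 1, Site 4, Site 5}: P→Site 4 2·15=30, Q→Site 1 5·15=75, R→Site 1 2·13=26, S→Site 5 5·15=75, T→Site 1 4·7=28, U→Site 1 4·24=96. Service 330; fixed 177; total 507.
Option 2: {Site 1, Site 2, Site 4, Site 5}: P→Site 2 2·15=30, Q→Site 1 5·15=75, R→Site 1 2·13=26, S→Site 5 5·15=75, T→Site 1 4·7=28, U→Site 1 4·24=96. Service 330; fixed 277; total 607.
Difference: |507 − 607| = 100.

Option 1 is cheaper by 100.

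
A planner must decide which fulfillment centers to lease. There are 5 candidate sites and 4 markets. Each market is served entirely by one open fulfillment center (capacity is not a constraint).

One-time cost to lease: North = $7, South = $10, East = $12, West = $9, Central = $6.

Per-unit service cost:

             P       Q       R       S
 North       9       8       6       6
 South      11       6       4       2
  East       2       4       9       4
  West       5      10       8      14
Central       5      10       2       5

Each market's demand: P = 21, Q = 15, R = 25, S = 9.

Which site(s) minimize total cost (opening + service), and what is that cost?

For any fixed open set, each market goes to its cheapest open site; total = fixed + service.
{South, East, Central}: P→East 2·21=42, Q→East 4·15=60, R→Central 2·25=50, S→South 2·9=18. Service 170; fixed 28; total 198.
{North, South, East, Central}: service 170 + fixed 35 = 205
{East, Central}: P→East 2·21=42, Q→East 4·15=60, R→Central 2·25=50, S→East 4·9=36. Service 188; fixed 18; total 206.
{North, South, East, West, Central}: service 170 + fixed 44 = 214
No other subset beats 198.

Open South, East and Central; minimum total cost 198.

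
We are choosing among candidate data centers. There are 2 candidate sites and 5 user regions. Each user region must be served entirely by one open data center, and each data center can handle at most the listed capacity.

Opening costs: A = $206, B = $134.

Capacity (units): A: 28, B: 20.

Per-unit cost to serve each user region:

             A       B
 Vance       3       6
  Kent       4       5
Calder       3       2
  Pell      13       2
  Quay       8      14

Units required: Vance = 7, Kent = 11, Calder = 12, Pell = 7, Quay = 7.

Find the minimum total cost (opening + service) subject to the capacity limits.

Open {A, B}: Vance→A 3·7=21, Kent→A 4·11=44, Calder→B 2·12=24, Pell→B 2·7=14, Quay→A 8·7=56.
Loads: A carries 25/28, B carries 19/20. Service 159; fixed 340; total 499.
Next best feasible plan costs 522.

Minimum total cost: 499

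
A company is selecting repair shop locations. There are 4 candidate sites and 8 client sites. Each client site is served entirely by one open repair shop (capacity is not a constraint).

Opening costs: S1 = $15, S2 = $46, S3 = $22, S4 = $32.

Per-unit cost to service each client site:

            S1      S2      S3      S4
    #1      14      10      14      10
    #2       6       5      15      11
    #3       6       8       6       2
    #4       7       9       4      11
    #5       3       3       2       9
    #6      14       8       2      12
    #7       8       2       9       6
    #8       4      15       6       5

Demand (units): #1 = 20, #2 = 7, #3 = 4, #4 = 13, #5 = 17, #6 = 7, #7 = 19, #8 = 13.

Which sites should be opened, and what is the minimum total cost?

Open S1, S2 and S3; minimum total cost 532.

For any fixed open set, each client site goes to its cheapest open site; total = fixed + service.
{S1, S2, S3}: #1→S2 10·20=200, #2→S2 5·7=35, #3→S1 6·4=24, #4→S3 4·13=52, #5→S3 2·17=34, #6→S3 2·7=14, #7→S2 2·19=38, #8→S1 4·13=52. Service 449; fixed 83; total 532.
{S2, S3}: service 475 + fixed 68 = 543
{S2, S3, S4}: service 446 + fixed 100 = 546
{S1, S2, S3, S4}: #1→S2 10·20=200, #2→S2 5·7=35, #3→S4 2·4=8, #4→S3 4·13=52, #5→S3 2·17=34, #6→S3 2·7=14, #7→S2 2·19=38, #8→S1 4·13=52. Service 433; fixed 115; total 548.
No other subset beats 532.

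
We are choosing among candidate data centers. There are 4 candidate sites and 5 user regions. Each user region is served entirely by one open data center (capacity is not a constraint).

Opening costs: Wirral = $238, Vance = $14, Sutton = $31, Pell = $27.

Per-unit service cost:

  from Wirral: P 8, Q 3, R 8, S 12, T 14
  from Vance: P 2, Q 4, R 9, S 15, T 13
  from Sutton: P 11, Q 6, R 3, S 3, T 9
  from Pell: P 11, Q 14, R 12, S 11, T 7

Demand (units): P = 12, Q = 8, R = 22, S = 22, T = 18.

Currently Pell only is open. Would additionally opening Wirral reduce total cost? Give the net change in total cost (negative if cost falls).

Current service cost with {Pell}: 876.
Adding Wirral: each user region re-picks its cheapest; new service cost 664, saving 212.
Extra fixed cost: 238. Net change = 238 − 212 = 26.
(Totals: 903 → 929.)

No — net change +26 (cost rises by 26).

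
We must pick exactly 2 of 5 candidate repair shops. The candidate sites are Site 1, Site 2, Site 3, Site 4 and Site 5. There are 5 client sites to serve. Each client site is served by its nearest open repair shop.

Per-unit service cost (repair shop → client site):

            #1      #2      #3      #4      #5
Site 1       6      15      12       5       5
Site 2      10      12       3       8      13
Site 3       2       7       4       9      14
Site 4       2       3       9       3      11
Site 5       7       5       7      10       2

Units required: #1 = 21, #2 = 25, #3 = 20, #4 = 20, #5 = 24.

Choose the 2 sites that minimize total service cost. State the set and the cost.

With exactly 2 open, each client site uses its cheapest among the chosen.
{Site 4, Site 5}: #1→Site 4 2·21=42, #2→Site 4 3·25=75, #3→Site 5 7·20=140, #4→Site 4 3·20=60, #5→Site 5 2·24=48. Service cost 365.
{Site 3, Site 5}: service cost 475
{Site 1, Site 4}: service cost 477
Among all 10 size-2 choices, {Site 4, Site 5} is lowest.

Choose Site 4 and Site 5; total service cost 365.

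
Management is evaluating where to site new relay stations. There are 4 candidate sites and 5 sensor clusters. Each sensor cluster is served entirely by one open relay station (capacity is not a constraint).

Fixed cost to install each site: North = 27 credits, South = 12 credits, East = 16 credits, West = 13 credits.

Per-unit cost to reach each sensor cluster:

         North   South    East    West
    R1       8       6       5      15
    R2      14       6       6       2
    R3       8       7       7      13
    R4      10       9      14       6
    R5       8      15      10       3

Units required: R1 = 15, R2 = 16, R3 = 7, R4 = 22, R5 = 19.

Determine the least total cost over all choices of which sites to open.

For any fixed open set, each sensor cluster goes to its cheapest open site; total = fixed + service.
{East, West}: R1→East 5·15=75, R2→West 2·16=32, R3→East 7·7=49, R4→West 6·22=132, R5→West 3·19=57. Service 345; fixed 29; total 374.
{South, West}: R1→South 6·15=90, R2→West 2·16=32, R3→South 7·7=49, R4→West 6·22=132, R5→West 3·19=57. Service 360; fixed 25; total 385.
{South, East, West}: service 345 + fixed 41 = 386
{North, South, East, West}: service 345 + fixed 68 = 413
(All 15 nonempty subsets were checked; East and West is lowest.)

Minimum total cost: 374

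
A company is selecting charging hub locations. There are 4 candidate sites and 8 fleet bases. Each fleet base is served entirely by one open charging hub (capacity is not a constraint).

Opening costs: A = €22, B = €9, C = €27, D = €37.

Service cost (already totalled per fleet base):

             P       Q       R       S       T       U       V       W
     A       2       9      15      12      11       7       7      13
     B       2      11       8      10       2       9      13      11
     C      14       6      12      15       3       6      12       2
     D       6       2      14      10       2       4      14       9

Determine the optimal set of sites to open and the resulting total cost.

For any fixed open set, each fleet base goes to its cheapest open site; total = fixed + service.
{B}: P→B 2, Q→B 11, R→B 8, S→B 10, T→B 2, U→B 9, V→B 13, W→B 11. Service 66; fixed 9; total 75.
{B, C}: P→B 2, Q→C 6, R→B 8, S→B 10, T→B 2, U→C 6, V→C 12, W→C 2. Service 48; fixed 36; total 84.
{A, B}: service 56 + fixed 31 = 87
{A, B, C, D}: P→A 2, Q→D 2, R→B 8, S→B 10, T→B 2, U→D 4, V→A 7, W→C 2. Service 37; fixed 95; total 132.
No other subset beats 75.

Open B only; minimum total cost 75.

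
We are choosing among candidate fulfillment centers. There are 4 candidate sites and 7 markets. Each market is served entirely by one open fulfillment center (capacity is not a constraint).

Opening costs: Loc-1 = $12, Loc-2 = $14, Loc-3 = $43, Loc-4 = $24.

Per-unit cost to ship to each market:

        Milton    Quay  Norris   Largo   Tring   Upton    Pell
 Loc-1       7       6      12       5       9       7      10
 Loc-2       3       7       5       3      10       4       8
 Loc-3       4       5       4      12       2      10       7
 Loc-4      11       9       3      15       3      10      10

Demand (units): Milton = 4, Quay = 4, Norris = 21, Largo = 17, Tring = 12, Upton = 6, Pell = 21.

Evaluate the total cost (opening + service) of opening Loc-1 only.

Total cost: 761

Each market is assigned to its cheapest site among the open ones.
{Loc-1}: Milton→Loc-1 7·4=28, Quay→Loc-1 6·4=24, Norris→Loc-1 12·21=252, Largo→Loc-1 5·17=85, Tring→Loc-1 9·12=108, Upton→Loc-1 7·6=42, Pell→Loc-1 10·21=210. Service 749; fixed 12; total 761.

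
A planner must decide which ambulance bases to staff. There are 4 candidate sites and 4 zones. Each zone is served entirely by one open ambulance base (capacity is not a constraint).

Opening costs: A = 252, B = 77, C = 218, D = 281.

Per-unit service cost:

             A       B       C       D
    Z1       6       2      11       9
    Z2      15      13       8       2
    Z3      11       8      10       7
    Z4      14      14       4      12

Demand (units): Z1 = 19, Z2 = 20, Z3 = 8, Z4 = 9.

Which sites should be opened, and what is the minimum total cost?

For any fixed open set, each zone goes to its cheapest open site; total = fixed + service.
{B}: Z1→B 2·19=38, Z2→B 13·20=260, Z3→B 8·8=64, Z4→B 14·9=126. Service 488; fixed 77; total 565.
{B, C}: service 298 + fixed 295 = 593
{B, D}: service 242 + fixed 358 = 600
{A, B, C, D}: Z1→B 2·19=38, Z2→D 2·20=40, Z3→D 7·8=56, Z4→C 4·9=36. Service 170; fixed 828; total 998.
No other subset beats 565.

Open B only; minimum total cost 565.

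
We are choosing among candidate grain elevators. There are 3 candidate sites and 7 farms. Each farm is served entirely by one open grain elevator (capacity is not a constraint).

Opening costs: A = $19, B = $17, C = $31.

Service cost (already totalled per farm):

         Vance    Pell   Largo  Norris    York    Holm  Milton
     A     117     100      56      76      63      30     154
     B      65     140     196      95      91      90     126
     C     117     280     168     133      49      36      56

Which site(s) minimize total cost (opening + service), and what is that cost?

For any fixed open set, each farm goes to its cheapest open site; total = fixed + service.
{A, B, C}: Vance→B 65, Pell→A 100, Largo→A 56, Norris→A 76, York→C 49, Holm→A 30, Milton→C 56. Service 432; fixed 67; total 499.
{A, C}: Vance→A 117, Pell→A 100, Largo→A 56, Norris→A 76, York→C 49, Holm→A 30, Milton→C 56. Service 484; fixed 50; total 534.
{A, B}: service 516 + fixed 36 = 552
{B}: service 803 + fixed 17 = 820
No other subset beats 499.

Open A, B and C; minimum total cost 499.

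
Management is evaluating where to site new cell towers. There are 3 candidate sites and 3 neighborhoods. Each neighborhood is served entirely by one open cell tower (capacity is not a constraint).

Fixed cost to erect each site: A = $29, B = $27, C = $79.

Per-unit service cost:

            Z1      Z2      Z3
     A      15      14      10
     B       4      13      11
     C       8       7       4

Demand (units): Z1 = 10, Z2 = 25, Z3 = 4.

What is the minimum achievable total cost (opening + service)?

Minimum total cost: 337

For any fixed open set, each neighborhood goes to its cheapest open site; total = fixed + service.
{B, C}: Z1→B 4·10=40, Z2→C 7·25=175, Z3→C 4·4=16. Service 231; fixed 106; total 337.
{C}: service 271 + fixed 79 = 350
{A, B, C}: service 231 + fixed 135 = 366
{B}: Z1→B 4·10=40, Z2→B 13·25=325, Z3→B 11·4=44. Service 409; fixed 27; total 436.
No other subset beats 337.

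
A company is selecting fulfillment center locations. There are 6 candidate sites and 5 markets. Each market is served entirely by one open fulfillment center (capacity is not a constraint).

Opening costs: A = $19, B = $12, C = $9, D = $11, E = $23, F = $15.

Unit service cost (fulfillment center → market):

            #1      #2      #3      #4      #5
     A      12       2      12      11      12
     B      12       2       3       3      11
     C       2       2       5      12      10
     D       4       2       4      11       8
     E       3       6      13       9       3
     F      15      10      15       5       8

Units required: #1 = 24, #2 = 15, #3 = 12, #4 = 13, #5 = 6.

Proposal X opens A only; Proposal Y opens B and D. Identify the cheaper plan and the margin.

Proposal X: {A}: #1→A 12·24=288, #2→A 2·15=30, #3→A 12·12=144, #4→A 11·13=143, #5→A 12·6=72. Service 677; fixed 19; total 696.
Proposal Y: {B, D}: #1→D 4·24=96, #2→B 2·15=30, #3→B 3·12=36, #4→B 3·13=39, #5→D 8·6=48. Service 249; fixed 23; total 272.
Difference: |696 − 272| = 424.

Proposal Y is cheaper by 424.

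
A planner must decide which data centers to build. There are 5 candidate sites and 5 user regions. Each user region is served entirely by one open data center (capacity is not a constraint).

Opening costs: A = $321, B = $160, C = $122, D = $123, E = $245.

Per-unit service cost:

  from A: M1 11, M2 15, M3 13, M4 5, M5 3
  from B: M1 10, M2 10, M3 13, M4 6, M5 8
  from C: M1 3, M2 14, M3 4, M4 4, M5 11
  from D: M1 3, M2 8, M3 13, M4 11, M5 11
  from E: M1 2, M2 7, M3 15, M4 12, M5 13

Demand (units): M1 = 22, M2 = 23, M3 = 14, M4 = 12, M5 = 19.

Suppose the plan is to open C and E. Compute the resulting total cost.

Total cost: 885

Each user region is assigned to its cheapest site among the open ones.
{C, E}: M1→E 2·22=44, M2→E 7·23=161, M3→C 4·14=56, M4→C 4·12=48, M5→C 11·19=209. Service 518; fixed 367; total 885.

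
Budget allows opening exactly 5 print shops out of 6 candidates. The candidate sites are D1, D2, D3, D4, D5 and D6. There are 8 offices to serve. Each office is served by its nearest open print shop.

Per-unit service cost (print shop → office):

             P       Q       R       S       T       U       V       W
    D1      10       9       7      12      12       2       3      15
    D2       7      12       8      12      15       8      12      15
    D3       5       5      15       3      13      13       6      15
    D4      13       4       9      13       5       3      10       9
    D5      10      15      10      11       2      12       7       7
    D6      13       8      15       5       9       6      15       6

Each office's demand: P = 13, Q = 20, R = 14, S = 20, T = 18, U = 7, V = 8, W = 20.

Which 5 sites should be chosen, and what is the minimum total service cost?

Choose D1, D3, D4, D5 and D6; total service cost 497.

With exactly 5 open, each office uses its cheapest among the chosen.
{D1, D3, D4, D5, D6}: P→D3 5·13=65, Q→D4 4·20=80, R→D1 7·14=98, S→D3 3·20=60, T→D5 2·18=36, U→D1 2·7=14, V→D1 3·8=24, W→D6 6·20=120. Service cost 497.
{D1, D2, D3, D4, D5}: service cost 517
{D1, D2, D3, D5, D6}: service cost 517
Among all 6 size-5 choices, {D1, D3, D4, D5, D6} is lowest.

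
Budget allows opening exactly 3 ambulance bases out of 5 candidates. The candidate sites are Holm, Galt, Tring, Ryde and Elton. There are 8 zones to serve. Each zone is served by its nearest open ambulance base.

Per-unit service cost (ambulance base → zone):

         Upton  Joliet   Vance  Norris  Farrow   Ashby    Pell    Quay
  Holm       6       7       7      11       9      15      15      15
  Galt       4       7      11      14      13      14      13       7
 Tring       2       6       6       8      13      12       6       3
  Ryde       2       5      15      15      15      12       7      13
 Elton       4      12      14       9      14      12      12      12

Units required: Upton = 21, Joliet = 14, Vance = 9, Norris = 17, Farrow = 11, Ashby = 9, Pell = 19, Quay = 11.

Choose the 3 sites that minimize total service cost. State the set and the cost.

Choose Holm, Tring and Ryde; total service cost 656.

With exactly 3 open, each zone uses its cheapest among the chosen.
{Holm, Tring, Ryde}: Upton→Tring 2·21=42, Joliet→Ryde 5·14=70, Vance→Tring 6·9=54, Norris→Tring 8·17=136, Farrow→Holm 9·11=99, Ashby→Tring 12·9=108, Pell→Tring 6·19=114, Quay→Tring 3·11=33. Service cost 656.
{Holm, Galt, Tring}: service cost 670
{Holm, Tring, Elton}: service cost 670
Among all 10 size-3 choices, {Holm, Tring, Ryde} is lowest.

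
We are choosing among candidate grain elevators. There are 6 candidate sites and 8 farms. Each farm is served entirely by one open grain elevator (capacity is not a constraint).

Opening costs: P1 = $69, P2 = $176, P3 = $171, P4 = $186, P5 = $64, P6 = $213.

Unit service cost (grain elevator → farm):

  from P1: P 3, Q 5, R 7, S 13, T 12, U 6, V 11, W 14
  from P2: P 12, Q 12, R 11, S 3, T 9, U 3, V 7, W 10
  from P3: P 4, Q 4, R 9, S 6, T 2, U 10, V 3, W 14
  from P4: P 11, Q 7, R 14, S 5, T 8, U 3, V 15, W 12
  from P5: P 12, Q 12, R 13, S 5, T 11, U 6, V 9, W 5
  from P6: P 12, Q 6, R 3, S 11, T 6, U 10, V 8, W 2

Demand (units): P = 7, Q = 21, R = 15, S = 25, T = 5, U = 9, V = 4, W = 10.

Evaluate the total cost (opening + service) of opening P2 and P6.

Each farm is assigned to its cheapest site among the open ones.
{P2, P6}: P→P2 12·7=84, Q→P6 6·21=126, R→P6 3·15=45, S→P2 3·25=75, T→P6 6·5=30, U→P2 3·9=27, V→P2 7·4=28, W→P6 2·10=20. Service 435; fixed 389; total 824.

Total cost: 824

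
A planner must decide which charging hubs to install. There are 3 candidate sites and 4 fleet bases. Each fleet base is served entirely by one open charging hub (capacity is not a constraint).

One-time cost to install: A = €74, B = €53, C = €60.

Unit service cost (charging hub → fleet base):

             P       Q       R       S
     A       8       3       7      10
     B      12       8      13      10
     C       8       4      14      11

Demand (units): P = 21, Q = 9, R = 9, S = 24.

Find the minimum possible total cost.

For any fixed open set, each fleet base goes to its cheapest open site; total = fixed + service.
{A}: P→A 8·21=168, Q→A 3·9=27, R→A 7·9=63, S→A 10·24=240. Service 498; fixed 74; total 572.
{A, B}: service 498 + fixed 127 = 625
{A, C}: service 498 + fixed 134 = 632
{A, B, C}: P→A 8·21=168, Q→A 3·9=27, R→A 7·9=63, S→A 10·24=240. Service 498; fixed 187; total 685.
No other subset beats 572.

Minimum total cost: 572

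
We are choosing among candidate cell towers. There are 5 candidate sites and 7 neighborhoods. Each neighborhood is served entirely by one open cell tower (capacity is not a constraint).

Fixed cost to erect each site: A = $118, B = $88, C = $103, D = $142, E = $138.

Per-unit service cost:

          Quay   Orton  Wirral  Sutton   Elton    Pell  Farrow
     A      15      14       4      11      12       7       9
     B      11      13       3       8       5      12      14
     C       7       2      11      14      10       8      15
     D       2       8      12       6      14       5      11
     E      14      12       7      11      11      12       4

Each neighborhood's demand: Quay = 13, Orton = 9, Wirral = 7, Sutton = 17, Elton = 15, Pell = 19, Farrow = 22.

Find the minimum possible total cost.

Minimum total cost: 847

For any fixed open set, each neighborhood goes to its cheapest open site; total = fixed + service.
{B, D, E}: Quay→D 2·13=26, Orton→D 8·9=72, Wirral→B 3·7=21, Sutton→D 6·17=102, Elton→B 5·15=75, Pell→D 5·19=95, Farrow→E 4·22=88. Service 479; fixed 368; total 847.
{B, D}: Quay→D 2·13=26, Orton→D 8·9=72, Wirral→B 3·7=21, Sutton→D 6·17=102, Elton→B 5·15=75, Pell→D 5·19=95, Farrow→D 11·22=242. Service 633; fixed 230; total 863.
{D, E}: Quay→D 2·13=26, Orton→D 8·9=72, Wirral→E 7·7=49, Sutton→D 6·17=102, Elton→E 11·15=165, Pell→D 5·19=95, Farrow→E 4·22=88. Service 597; fixed 280; total 877.
{A, B, C, D, E}: Quay→D 2·13=26, Orton→C 2·9=18, Wirral→B 3·7=21, Sutton→D 6·17=102, Elton→B 5·15=75, Pell→D 5·19=95, Farrow→E 4·22=88. Service 425; fixed 589; total 1014.
No other subset beats 847.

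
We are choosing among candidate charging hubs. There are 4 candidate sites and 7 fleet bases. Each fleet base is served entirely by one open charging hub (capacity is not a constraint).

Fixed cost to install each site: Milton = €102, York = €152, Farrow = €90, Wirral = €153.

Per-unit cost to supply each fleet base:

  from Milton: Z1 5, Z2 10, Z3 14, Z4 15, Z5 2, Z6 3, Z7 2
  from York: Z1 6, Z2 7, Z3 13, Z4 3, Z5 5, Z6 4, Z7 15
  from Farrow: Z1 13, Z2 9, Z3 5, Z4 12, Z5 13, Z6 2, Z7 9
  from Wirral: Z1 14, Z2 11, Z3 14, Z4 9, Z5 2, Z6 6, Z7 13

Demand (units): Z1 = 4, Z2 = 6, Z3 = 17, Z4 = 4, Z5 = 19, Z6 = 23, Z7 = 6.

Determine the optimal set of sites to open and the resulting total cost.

Open Milton and Farrow; minimum total cost 495.

For any fixed open set, each fleet base goes to its cheapest open site; total = fixed + service.
{Milton, Farrow}: Z1→Milton 5·4=20, Z2→Farrow 9·6=54, Z3→Farrow 5·17=85, Z4→Farrow 12·4=48, Z5→Milton 2·19=38, Z6→Farrow 2·23=46, Z7→Milton 2·6=12. Service 303; fixed 192; total 495.
{Milton}: Z1→Milton 5·4=20, Z2→Milton 10·6=60, Z3→Milton 14·17=238, Z4→Milton 15·4=60, Z5→Milton 2·19=38, Z6→Milton 3·23=69, Z7→Milton 2·6=12. Service 497; fixed 102; total 599.
{Milton, York, Farrow}: service 255 + fixed 344 = 599
{Milton, York, Farrow, Wirral}: service 255 + fixed 497 = 752
No other subset beats 495.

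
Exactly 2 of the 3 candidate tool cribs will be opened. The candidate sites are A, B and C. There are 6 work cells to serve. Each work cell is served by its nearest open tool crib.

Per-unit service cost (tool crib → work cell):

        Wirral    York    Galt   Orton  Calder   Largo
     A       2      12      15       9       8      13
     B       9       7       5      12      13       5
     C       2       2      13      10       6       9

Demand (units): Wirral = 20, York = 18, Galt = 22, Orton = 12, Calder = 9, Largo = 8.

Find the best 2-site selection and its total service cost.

Choose B and C; total service cost 400.

With exactly 2 open, each work cell uses its cheapest among the chosen.
{B, C}: Wirral→C 2·20=40, York→C 2·18=36, Galt→B 5·22=110, Orton→C 10·12=120, Calder→C 6·9=54, Largo→B 5·8=40. Service cost 400.
{A, B}: service cost 496
{A, C}: service cost 596
Among all 3 size-2 choices, {B, C} is lowest.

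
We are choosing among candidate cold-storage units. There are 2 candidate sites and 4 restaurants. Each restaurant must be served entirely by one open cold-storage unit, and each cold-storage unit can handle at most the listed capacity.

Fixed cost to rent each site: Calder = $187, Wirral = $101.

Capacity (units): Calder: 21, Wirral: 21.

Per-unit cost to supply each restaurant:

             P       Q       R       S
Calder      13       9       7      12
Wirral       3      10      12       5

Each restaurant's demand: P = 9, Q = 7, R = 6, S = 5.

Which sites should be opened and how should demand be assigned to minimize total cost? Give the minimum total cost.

Minimum total cost: 445

Open {Calder, Wirral}: P→Wirral 3·9=27, Q→Calder 9·7=63, R→Calder 7·6=42, S→Wirral 5·5=25.
Loads: Calder carries 13/21, Wirral carries 14/21. Service 157; fixed 288; total 445.
Next best feasible plan costs 452.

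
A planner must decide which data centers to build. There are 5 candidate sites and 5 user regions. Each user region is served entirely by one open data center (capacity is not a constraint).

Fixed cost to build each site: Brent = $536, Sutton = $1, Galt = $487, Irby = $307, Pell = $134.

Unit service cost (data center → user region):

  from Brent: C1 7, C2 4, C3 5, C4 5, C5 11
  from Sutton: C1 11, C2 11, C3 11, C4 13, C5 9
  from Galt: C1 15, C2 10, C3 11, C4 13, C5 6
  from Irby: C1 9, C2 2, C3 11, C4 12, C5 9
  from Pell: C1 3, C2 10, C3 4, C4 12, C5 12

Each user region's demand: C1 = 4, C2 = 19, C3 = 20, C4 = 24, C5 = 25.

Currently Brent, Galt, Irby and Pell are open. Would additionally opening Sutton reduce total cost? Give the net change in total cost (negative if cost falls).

Current service cost with {Brent, Galt, Irby, Pell}: 400.
Adding Sutton: each user region re-picks its cheapest; new service cost 400, saving 0.
Extra fixed cost: 1. Net change = 1 − 0 = 1.
(Totals: 1864 → 1865.)

No — net change +1 (cost rises by 1).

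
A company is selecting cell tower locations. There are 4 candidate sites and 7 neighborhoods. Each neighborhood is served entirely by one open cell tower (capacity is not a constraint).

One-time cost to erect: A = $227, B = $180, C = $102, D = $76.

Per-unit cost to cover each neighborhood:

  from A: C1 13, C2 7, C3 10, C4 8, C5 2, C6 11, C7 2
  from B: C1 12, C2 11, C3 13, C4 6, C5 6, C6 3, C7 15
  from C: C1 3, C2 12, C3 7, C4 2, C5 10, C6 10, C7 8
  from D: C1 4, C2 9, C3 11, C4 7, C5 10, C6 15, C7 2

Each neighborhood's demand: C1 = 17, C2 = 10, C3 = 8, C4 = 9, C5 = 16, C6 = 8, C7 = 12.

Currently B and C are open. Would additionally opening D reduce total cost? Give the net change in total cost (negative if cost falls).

Yes — net change −16 (cost falls by 16).

Current service cost with {B, C}: 451.
Adding D: each neighborhood re-picks its cheapest; new service cost 359, saving 92.
Extra fixed cost: 76. Net change = 76 − 92 = -16.
(Totals: 733 → 717.)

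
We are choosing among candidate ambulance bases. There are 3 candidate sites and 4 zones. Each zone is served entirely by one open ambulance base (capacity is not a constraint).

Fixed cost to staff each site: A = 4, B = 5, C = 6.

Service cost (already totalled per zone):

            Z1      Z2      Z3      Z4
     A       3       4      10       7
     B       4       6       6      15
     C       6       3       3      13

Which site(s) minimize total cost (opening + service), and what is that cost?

For any fixed open set, each zone goes to its cheapest open site; total = fixed + service.
{A, C}: Z1→A 3, Z2→C 3, Z3→C 3, Z4→A 7. Service 16; fixed 10; total 26.
{A}: service 24 + fixed 4 = 28
{A, B}: Z1→A 3, Z2→A 4, Z3→B 6, Z4→A 7. Service 20; fixed 9; total 29.
{A, B, C}: Z1→A 3, Z2→C 3, Z3→C 3, Z4→A 7. Service 16; fixed 15; total 31.
No other subset beats 26.

Open A and C; minimum total cost 26.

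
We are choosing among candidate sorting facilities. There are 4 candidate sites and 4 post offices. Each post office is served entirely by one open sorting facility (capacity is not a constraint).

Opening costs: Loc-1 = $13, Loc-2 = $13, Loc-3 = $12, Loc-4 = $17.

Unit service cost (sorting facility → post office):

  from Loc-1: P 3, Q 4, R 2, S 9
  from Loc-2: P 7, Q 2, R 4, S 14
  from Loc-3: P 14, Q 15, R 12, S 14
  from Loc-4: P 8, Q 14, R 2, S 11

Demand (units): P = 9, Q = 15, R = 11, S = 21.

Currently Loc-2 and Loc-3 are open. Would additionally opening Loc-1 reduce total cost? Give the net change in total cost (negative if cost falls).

Current service cost with {Loc-2, Loc-3}: 431.
Adding Loc-1: each post office re-picks its cheapest; new service cost 268, saving 163.
Extra fixed cost: 13. Net change = 13 − 163 = -150.
(Totals: 456 → 306.)

Yes — net change −150 (cost falls by 150).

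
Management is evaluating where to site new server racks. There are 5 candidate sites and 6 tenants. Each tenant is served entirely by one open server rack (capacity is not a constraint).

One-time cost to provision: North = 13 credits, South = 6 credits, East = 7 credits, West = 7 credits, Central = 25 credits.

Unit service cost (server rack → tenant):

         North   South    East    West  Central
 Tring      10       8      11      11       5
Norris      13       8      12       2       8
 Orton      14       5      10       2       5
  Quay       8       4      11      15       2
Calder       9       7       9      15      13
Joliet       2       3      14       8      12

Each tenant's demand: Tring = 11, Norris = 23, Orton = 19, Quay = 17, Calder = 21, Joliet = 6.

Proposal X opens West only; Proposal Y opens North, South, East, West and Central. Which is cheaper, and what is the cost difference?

Proposal X: {West}: Tring→West 11·11=121, Norris→West 2·23=46, Orton→West 2·19=38, Quay→West 15·17=255, Calder→West 15·21=315, Joliet→West 8·6=48. Service 823; fixed 7; total 830.
Proposal Y: {North, South, East, West, Central}: Tring→Central 5·11=55, Norris→West 2·23=46, Orton→West 2·19=38, Quay→Central 2·17=34, Calder→South 7·21=147, Joliet→North 2·6=12. Service 332; fixed 58; total 390.
Difference: |830 − 390| = 440.

Proposal Y is cheaper by 440.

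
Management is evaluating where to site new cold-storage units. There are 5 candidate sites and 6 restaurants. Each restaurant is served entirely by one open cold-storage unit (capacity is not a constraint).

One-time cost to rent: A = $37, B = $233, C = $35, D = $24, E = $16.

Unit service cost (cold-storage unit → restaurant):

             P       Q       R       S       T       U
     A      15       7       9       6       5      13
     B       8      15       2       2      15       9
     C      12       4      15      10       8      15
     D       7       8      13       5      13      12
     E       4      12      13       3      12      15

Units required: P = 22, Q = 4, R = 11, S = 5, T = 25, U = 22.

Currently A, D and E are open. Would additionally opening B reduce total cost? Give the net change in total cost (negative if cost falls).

Current service cost with {A, D, E}: 619.
Adding B: each restaurant re-picks its cheapest; new service cost 471, saving 148.
Extra fixed cost: 233. Net change = 233 − 148 = 85.
(Totals: 696 → 781.)

No — net change +85 (cost rises by 85).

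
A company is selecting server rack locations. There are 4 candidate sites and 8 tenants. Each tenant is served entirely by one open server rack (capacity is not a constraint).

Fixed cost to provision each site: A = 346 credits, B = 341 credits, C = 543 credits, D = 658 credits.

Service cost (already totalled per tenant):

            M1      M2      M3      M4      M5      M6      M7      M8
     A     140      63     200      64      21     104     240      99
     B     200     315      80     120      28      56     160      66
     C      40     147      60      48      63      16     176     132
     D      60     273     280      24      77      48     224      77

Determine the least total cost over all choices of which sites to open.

For any fixed open set, each tenant goes to its cheapest open site; total = fixed + service.
{C}: M1→C 40, M2→C 147, M3→C 60, M4→C 48, M5→C 63, M6→C 16, M7→C 176, M8→C 132. Service 682; fixed 543; total 1225.
{A}: service 931 + fixed 346 = 1277
{A, B}: M1→A 140, M2→A 63, M3→B 80, M4→A 64, M5→A 21, M6→B 56, M7→B 160, M8→B 66. Service 650; fixed 687; total 1337.
{A, B, C, D}: M1→C 40, M2→A 63, M3→C 60, M4→D 24, M5→A 21, M6→C 16, M7→B 160, M8→B 66. Service 450; fixed 1888; total 2338.
(All 15 nonempty subsets were checked; C only is lowest.)

Minimum total cost: 1225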